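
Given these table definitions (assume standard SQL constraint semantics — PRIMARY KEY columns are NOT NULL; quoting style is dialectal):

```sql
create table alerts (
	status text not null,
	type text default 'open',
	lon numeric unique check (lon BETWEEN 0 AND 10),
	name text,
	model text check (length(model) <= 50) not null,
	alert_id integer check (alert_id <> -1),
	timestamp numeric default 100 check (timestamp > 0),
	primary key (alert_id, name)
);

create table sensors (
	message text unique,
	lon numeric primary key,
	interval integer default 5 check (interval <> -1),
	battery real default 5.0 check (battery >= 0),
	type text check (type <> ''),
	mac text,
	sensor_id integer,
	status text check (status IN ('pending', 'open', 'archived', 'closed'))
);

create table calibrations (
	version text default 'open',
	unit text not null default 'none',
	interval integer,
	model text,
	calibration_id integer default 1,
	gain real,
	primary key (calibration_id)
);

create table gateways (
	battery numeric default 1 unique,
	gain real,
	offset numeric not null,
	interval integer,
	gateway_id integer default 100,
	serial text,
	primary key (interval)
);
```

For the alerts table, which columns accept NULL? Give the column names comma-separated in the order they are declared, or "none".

type, lon, timestamp

- status: declared NOT NULL → not nullable.
- type: DEFAULT only fills an omitted column; an explicit NULL is still allowed → nullable.
- lon: CHECK does not forbid NULL (a CHECK constraint passes when its expression is NULL) → nullable.
- name: part of the PRIMARY KEY, which implies NOT NULL → not nullable.
- model: declared NOT NULL → not nullable.
- alert_id: part of the PRIMARY KEY, which implies NOT NULL → not nullable.
- timestamp: CHECK does not forbid NULL (a CHECK constraint passes when its expression is NULL) → nullable.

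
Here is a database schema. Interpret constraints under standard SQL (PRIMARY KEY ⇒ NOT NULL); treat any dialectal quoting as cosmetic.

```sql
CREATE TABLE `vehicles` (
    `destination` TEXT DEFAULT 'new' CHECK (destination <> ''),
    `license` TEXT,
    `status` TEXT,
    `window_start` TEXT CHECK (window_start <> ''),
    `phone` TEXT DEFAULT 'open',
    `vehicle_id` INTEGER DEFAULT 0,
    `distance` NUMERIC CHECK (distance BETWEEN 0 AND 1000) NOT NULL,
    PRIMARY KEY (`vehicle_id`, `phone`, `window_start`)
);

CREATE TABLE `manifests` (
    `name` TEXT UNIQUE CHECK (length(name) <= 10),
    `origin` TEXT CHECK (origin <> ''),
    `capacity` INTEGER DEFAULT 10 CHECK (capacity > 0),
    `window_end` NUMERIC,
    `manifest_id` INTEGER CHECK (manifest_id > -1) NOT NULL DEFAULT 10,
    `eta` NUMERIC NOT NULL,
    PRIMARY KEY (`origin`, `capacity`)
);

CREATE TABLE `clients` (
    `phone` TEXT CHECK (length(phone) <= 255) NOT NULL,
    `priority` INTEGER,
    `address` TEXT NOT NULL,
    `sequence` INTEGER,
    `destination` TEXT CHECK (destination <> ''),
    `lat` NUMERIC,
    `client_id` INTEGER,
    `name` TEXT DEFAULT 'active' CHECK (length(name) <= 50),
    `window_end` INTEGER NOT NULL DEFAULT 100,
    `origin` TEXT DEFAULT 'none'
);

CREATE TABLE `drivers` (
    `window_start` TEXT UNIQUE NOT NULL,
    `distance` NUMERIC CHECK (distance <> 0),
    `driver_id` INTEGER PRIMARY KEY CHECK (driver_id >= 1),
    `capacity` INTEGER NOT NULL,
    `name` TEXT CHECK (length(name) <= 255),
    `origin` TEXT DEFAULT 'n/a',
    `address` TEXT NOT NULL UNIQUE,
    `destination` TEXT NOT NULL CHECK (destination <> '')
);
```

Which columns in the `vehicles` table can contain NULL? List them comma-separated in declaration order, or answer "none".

- destination: CHECK does not forbid NULL (a CHECK constraint passes when its expression is NULL) → nullable.
- license: no NOT NULL constraint applies → nullable.
- status: no NOT NULL constraint applies → nullable.
- window_start: part of the PRIMARY KEY, which implies NOT NULL → not nullable.
- phone: part of the PRIMARY KEY, which implies NOT NULL → not nullable.
- vehicle_id: part of the PRIMARY KEY, which implies NOT NULL → not nullable.
- distance: declared NOT NULL → not nullable.

destination, license, status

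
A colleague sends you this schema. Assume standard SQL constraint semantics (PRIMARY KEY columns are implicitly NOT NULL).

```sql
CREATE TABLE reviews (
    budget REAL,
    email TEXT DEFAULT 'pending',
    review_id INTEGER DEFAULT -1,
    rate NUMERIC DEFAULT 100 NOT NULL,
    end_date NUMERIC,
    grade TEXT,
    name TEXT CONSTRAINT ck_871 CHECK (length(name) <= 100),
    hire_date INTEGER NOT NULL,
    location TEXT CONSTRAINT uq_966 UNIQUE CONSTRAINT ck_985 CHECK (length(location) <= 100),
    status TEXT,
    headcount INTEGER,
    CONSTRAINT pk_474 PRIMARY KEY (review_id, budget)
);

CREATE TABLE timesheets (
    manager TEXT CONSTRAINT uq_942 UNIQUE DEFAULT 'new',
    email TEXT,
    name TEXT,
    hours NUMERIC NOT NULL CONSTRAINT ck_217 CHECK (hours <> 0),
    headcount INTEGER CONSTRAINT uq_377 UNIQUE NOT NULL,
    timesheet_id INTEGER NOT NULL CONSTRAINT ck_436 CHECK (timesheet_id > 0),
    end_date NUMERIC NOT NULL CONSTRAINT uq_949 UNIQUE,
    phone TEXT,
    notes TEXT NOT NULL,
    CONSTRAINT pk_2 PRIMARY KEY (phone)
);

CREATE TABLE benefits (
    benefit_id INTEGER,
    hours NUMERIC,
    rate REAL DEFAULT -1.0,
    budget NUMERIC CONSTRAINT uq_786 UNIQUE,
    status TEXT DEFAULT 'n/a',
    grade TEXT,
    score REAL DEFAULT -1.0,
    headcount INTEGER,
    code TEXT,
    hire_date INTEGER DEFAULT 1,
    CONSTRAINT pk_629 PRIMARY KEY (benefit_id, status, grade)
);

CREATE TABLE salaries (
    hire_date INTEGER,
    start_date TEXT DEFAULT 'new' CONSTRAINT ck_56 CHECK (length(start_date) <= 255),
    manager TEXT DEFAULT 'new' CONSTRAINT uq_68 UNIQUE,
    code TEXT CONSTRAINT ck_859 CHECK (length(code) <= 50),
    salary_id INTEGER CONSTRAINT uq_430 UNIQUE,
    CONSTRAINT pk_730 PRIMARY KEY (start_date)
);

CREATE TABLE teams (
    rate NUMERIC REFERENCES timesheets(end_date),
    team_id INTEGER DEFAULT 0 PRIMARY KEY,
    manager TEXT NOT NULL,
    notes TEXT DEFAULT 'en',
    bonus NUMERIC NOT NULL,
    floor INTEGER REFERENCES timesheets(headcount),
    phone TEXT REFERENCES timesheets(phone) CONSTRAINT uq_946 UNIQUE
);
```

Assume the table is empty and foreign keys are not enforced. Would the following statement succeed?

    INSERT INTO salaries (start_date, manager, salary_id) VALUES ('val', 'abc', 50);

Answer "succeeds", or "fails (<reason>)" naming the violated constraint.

succeeds

NOT NULL columns: start_date is supplied.
CHECK constraints: 'val' satisfies (length(start_date) <= 255).
No constraint is violated.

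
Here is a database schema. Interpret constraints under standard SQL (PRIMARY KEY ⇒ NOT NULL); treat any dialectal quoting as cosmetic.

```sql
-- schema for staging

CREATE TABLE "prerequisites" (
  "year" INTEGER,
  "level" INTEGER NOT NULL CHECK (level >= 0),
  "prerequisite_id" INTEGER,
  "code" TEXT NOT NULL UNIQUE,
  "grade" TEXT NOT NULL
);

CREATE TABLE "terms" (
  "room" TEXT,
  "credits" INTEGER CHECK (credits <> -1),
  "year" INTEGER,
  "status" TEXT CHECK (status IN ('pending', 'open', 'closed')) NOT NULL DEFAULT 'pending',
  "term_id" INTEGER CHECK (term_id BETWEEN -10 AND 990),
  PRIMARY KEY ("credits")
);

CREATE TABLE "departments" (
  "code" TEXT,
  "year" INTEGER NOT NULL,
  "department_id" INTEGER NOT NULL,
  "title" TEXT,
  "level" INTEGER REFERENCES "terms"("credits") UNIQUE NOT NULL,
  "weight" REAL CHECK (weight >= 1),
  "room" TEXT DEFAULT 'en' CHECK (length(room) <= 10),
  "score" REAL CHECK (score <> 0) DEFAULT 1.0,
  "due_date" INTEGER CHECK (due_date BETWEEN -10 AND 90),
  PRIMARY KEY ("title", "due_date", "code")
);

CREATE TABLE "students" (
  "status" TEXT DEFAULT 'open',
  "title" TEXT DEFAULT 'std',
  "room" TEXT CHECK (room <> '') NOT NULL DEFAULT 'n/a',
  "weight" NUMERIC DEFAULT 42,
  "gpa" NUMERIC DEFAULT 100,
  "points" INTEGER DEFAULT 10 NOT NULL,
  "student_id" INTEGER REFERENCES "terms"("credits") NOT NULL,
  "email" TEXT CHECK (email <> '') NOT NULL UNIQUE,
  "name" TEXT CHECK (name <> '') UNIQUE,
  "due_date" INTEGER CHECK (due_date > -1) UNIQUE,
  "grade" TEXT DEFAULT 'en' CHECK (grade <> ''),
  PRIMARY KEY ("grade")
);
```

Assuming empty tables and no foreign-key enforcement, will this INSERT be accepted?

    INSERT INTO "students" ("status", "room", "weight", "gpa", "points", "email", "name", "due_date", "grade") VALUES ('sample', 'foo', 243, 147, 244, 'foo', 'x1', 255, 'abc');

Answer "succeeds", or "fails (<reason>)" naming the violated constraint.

student_id is omitted from the column list and has no DEFAULT, so it would receive NULL.
But student_id is declared NOT NULL.

fails (NOT NULL on student_id)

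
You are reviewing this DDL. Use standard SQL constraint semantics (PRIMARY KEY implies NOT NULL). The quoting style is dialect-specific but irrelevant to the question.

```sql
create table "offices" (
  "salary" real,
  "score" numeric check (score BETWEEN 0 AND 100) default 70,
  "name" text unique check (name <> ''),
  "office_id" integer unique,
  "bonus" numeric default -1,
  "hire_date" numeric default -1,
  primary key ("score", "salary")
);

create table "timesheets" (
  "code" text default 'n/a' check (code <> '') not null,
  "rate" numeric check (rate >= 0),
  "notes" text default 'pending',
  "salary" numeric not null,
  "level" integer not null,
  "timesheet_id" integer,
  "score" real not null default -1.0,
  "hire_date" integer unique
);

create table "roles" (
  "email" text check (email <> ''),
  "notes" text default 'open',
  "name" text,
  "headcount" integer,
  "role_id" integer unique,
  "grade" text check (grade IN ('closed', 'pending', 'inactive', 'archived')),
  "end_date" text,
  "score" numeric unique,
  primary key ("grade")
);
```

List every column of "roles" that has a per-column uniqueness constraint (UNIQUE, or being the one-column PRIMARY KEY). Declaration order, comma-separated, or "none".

role_id, grade, score

- email: no UNIQUE or single-column PK constraint.
- notes: no UNIQUE or single-column PK constraint.
- name: no UNIQUE or single-column PK constraint.
- headcount: no UNIQUE or single-column PK constraint.
- role_id: declared UNIQUE → unique.
- grade: single-column PRIMARY KEY → unique.
- end_date: no UNIQUE or single-column PK constraint.
- score: declared UNIQUE → unique.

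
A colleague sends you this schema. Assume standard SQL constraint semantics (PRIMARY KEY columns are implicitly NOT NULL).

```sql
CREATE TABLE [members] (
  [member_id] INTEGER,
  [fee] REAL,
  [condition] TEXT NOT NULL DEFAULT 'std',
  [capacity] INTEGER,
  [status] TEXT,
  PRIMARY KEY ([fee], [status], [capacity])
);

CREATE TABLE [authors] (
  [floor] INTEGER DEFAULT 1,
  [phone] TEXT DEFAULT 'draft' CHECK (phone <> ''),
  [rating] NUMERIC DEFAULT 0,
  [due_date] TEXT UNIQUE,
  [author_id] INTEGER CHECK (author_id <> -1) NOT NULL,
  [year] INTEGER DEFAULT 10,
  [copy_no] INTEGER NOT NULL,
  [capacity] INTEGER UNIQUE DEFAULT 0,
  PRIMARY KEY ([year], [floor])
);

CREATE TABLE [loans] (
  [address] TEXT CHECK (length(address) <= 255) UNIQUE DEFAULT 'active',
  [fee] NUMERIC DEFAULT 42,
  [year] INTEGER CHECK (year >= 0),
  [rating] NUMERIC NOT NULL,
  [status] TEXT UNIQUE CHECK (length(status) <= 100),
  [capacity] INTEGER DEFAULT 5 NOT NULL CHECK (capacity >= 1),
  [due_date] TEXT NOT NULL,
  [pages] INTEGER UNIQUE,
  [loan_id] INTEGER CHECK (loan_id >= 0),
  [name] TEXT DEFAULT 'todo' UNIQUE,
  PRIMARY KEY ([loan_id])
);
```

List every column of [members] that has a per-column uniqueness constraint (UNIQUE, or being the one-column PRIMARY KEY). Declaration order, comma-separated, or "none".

none

- member_id: no UNIQUE or single-column PK constraint.
- fee: part of a composite PRIMARY KEY — only the tuple is unique, not this column on its own.
- condition: no UNIQUE or single-column PK constraint.
- capacity: part of a composite PRIMARY KEY — only the tuple is unique, not this column on its own.
- status: part of a composite PRIMARY KEY — only the tuple is unique, not this column on its own.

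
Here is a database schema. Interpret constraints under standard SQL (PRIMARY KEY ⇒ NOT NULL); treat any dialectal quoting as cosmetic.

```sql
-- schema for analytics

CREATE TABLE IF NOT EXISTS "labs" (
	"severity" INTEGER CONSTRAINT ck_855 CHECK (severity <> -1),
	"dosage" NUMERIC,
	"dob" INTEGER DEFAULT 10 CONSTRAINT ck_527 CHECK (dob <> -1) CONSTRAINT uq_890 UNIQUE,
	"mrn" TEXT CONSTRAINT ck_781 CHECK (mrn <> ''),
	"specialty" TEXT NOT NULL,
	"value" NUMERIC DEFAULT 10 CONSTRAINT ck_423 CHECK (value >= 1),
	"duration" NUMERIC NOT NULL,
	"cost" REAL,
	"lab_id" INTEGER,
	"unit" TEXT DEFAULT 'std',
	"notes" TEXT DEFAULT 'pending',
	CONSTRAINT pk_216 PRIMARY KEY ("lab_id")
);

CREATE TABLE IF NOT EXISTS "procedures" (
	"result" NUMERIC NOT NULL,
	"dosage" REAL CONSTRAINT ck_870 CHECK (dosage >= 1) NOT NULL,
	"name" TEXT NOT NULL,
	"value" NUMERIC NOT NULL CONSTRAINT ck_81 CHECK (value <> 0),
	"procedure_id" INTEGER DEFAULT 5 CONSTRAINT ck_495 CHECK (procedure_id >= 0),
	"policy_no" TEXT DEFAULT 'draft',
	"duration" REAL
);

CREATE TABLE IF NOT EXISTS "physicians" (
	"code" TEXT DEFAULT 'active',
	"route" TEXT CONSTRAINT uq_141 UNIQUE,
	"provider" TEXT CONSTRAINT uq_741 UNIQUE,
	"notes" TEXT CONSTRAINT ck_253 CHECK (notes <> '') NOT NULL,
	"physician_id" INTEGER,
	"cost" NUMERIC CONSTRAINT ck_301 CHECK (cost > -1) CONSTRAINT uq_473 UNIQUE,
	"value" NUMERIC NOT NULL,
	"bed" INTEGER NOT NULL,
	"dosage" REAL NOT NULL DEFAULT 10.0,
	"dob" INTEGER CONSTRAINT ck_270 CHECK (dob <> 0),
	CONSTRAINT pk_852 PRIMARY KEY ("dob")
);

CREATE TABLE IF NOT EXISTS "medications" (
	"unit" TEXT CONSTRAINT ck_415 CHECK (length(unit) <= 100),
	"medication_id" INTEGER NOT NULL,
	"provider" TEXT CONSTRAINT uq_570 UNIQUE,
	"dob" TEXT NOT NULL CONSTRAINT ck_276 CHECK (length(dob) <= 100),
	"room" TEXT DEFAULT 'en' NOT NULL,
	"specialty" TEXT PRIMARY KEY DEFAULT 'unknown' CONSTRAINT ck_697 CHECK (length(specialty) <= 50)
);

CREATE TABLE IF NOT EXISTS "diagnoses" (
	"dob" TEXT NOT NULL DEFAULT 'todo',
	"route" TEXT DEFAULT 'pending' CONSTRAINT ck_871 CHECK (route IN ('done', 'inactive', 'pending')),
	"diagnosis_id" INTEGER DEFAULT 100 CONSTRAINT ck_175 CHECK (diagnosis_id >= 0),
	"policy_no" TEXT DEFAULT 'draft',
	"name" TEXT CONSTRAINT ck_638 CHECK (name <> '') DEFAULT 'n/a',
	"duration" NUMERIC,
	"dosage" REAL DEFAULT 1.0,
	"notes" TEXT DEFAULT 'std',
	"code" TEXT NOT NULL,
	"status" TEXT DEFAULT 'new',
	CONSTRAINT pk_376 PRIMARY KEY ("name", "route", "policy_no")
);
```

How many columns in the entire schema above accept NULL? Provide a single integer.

23

labs: 8 nullable (severity, dosage, dob, mrn, value, cost, unit, notes — PK (lab_id) and explicit NOT NULL columns excluded).
procedures: 3 nullable (procedure_id, policy_no, duration — PK none and explicit NOT NULL columns excluded).
physicians: 5 nullable (code, route, provider, physician_id, cost — PK (dob) and explicit NOT NULL columns excluded).
medications: 2 nullable (unit, provider — PK (specialty) and explicit NOT NULL columns excluded).
diagnoses: 5 nullable (diagnosis_id, duration, dosage, notes, status — PK (name, route, policy_no) and explicit NOT NULL columns excluded).
Total: 8 + 3 + 5 + 2 + 5 = 23.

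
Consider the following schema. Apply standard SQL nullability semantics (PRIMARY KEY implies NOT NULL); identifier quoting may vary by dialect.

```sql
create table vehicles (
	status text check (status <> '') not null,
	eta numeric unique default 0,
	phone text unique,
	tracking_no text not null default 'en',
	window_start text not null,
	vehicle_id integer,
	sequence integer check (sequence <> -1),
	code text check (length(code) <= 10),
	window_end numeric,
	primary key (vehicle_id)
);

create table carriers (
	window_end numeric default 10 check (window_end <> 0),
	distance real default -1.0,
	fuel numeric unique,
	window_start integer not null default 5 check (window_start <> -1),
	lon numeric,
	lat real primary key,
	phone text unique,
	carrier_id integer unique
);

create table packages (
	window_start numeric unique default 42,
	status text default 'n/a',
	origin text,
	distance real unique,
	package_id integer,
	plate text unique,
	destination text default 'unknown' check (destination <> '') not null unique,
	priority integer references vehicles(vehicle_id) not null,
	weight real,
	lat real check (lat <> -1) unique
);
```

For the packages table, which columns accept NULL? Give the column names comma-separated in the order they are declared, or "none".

window_start, status, origin, distance, package_id, plate, weight, lat

- window_start: UNIQUE does not imply NOT NULL → nullable.
- status: DEFAULT only fills an omitted column; an explicit NULL is still allowed → nullable.
- origin: no NOT NULL constraint applies → nullable.
- distance: UNIQUE does not imply NOT NULL → nullable.
- package_id: no NOT NULL constraint applies → nullable.
- plate: UNIQUE does not imply NOT NULL → nullable.
- destination: declared NOT NULL → not nullable.
- priority: declared NOT NULL → not nullable.
- weight: no NOT NULL constraint applies → nullable.
- lat: CHECK does not forbid NULL (a CHECK constraint passes when its expression is NULL) → nullable.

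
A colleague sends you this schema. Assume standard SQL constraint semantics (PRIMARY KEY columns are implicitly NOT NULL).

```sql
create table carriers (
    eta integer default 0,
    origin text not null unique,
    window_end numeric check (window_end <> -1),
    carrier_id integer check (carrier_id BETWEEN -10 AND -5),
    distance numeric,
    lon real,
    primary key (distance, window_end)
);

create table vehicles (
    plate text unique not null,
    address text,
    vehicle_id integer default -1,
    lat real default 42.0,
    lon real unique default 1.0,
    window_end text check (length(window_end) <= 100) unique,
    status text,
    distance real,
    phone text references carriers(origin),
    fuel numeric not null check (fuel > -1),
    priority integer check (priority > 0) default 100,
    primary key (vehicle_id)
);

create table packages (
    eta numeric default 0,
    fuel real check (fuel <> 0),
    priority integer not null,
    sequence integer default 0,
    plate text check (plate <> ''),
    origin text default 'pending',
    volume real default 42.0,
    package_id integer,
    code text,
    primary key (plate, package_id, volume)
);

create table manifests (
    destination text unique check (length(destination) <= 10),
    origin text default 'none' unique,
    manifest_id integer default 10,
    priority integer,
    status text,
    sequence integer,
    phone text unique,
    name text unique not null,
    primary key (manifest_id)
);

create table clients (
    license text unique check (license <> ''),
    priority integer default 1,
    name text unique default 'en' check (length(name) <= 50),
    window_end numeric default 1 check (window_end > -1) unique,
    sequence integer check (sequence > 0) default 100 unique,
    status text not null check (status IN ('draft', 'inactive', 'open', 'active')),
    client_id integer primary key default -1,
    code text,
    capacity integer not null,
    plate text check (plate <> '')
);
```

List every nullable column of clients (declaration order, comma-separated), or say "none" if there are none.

license, priority, name, window_end, sequence, code, plate

- license: CHECK does not forbid NULL (a CHECK constraint passes when its expression is NULL) → nullable.
- priority: DEFAULT only fills an omitted column; an explicit NULL is still allowed → nullable.
- name: CHECK does not forbid NULL (a CHECK constraint passes when its expression is NULL) → nullable.
- window_end: CHECK does not forbid NULL (a CHECK constraint passes when its expression is NULL) → nullable.
- sequence: CHECK does not forbid NULL (a CHECK constraint passes when its expression is NULL) → nullable.
- status: declared NOT NULL → not nullable.
- client_id: part of the PRIMARY KEY, which implies NOT NULL → not nullable.
- code: no NOT NULL constraint applies → nullable.
- capacity: declared NOT NULL → not nullable.
- plate: CHECK does not forbid NULL (a CHECK constraint passes when its expression is NULL) → nullable.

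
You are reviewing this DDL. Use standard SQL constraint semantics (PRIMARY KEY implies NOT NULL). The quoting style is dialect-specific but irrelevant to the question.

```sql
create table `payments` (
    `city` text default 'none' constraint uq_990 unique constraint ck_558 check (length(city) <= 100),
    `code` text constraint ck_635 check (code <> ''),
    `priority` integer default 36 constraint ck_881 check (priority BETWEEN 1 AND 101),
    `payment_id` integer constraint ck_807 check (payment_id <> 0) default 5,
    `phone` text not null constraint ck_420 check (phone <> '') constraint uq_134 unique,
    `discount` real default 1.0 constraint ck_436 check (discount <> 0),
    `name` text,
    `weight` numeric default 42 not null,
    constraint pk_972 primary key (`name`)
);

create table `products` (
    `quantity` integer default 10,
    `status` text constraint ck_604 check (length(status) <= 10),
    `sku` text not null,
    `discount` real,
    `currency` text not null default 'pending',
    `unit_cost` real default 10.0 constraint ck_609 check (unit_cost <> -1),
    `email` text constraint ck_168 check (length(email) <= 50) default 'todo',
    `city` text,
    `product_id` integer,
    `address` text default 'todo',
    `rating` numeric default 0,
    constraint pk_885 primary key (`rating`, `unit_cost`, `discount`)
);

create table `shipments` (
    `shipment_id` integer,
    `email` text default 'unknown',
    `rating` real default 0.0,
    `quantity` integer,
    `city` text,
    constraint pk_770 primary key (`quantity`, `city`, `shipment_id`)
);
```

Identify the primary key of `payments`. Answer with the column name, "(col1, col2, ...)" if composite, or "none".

name is declared PRIMARY KEY as a table-level PRIMARY KEY clause.

name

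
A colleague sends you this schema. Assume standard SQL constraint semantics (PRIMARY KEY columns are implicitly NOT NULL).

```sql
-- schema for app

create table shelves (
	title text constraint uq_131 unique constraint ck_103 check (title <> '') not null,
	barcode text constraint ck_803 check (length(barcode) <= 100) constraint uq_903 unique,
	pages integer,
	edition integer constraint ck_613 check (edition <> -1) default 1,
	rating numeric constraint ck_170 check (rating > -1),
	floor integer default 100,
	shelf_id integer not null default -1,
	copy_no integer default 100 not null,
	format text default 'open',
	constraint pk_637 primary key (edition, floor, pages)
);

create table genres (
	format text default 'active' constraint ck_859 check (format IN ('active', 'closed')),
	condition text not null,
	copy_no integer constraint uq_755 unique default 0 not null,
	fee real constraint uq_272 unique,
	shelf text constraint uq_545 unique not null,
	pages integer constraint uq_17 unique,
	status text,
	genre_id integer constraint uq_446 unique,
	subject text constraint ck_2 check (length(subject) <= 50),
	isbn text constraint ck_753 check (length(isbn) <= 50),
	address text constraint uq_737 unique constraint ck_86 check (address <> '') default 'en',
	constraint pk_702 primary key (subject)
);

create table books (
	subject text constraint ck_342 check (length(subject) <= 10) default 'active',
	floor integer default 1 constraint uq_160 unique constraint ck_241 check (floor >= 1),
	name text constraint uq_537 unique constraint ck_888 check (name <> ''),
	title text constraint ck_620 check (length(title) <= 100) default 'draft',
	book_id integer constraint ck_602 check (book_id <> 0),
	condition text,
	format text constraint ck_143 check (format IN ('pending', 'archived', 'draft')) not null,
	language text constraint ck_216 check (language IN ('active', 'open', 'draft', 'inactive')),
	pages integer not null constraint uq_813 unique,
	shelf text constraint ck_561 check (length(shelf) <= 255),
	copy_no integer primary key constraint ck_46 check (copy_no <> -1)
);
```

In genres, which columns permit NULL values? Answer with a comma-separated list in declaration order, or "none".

format, fee, pages, status, genre_id, isbn, address

- format: CHECK does not forbid NULL (a CHECK constraint passes when its expression is NULL) → nullable.
- condition: declared NOT NULL → not nullable.
- copy_no: declared NOT NULL → not nullable.
- fee: UNIQUE does not imply NOT NULL → nullable.
- shelf: declared NOT NULL → not nullable.
- pages: UNIQUE does not imply NOT NULL → nullable.
- status: no NOT NULL constraint applies → nullable.
- genre_id: UNIQUE does not imply NOT NULL → nullable.
- subject: part of the PRIMARY KEY, which implies NOT NULL → not nullable.
- isbn: CHECK does not forbid NULL (a CHECK constraint passes when its expression is NULL) → nullable.
- address: CHECK does not forbid NULL (a CHECK constraint passes when its expression is NULL) → nullable.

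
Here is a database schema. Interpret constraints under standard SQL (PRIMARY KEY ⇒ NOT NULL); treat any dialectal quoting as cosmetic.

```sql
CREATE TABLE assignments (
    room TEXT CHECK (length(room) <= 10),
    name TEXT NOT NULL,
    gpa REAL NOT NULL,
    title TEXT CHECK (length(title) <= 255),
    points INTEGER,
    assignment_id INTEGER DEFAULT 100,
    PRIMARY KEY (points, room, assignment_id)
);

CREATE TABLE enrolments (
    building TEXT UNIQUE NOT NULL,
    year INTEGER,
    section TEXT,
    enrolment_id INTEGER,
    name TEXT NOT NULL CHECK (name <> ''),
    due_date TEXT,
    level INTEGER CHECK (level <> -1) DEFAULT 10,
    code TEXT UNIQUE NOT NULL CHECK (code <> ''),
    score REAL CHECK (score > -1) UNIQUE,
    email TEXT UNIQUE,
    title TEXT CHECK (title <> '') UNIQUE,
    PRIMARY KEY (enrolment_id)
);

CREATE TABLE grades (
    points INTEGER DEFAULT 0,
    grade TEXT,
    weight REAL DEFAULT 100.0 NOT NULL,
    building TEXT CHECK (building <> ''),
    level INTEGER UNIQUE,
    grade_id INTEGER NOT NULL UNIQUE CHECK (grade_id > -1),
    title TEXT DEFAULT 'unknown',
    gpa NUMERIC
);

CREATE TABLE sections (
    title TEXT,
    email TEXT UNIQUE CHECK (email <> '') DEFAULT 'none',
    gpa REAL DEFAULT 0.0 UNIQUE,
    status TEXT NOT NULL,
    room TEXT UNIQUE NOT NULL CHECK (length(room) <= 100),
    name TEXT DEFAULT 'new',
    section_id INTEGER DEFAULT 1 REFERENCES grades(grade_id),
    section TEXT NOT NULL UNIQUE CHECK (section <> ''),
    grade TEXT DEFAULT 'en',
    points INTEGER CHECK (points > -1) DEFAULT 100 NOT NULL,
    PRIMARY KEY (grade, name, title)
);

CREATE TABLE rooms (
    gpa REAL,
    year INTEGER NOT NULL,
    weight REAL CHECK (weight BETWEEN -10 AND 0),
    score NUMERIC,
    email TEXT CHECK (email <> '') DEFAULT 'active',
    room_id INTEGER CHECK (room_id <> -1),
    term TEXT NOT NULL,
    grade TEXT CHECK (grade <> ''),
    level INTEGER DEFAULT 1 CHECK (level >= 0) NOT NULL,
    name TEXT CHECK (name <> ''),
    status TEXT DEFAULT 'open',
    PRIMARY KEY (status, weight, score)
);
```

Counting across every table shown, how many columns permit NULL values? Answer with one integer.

22

assignments: 1 nullable (title — PK (points, room, assignment_id) and explicit NOT NULL columns excluded).
enrolments: 7 nullable (year, section, due_date, level, score, email, title — PK (enrolment_id) and explicit NOT NULL columns excluded).
grades: 6 nullable (points, grade, building, level, title, gpa — PK none and explicit NOT NULL columns excluded).
sections: 3 nullable (email, gpa, section_id — PK (grade, name, title) and explicit NOT NULL columns excluded).
rooms: 5 nullable (gpa, email, room_id, grade, name — PK (status, weight, score) and explicit NOT NULL columns excluded).
Total: 1 + 7 + 6 + 3 + 5 = 22.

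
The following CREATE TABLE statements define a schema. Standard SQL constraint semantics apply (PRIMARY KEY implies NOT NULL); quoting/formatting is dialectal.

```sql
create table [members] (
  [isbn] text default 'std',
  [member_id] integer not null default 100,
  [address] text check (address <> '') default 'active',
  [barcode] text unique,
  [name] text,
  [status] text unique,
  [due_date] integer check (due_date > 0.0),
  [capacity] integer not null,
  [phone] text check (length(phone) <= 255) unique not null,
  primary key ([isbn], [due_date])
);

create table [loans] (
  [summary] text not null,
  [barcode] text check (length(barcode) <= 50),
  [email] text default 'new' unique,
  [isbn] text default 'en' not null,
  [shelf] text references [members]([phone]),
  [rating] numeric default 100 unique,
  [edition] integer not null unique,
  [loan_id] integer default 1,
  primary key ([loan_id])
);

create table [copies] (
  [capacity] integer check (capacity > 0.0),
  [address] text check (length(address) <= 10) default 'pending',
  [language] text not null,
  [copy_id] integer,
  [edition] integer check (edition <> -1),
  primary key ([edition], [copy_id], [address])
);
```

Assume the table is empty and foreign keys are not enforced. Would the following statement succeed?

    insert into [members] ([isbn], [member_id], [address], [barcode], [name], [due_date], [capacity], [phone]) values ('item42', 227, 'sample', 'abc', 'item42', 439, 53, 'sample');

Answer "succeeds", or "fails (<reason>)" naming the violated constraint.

succeeds

NOT NULL columns: capacity is supplied; due_date is supplied; isbn is supplied; member_id is supplied; phone is supplied.
CHECK constraints: 'sample' satisfies (address <> ''); 439 satisfies (due_date > 0.0); 'sample' satisfies (length(phone) <= 255).
No constraint is violated.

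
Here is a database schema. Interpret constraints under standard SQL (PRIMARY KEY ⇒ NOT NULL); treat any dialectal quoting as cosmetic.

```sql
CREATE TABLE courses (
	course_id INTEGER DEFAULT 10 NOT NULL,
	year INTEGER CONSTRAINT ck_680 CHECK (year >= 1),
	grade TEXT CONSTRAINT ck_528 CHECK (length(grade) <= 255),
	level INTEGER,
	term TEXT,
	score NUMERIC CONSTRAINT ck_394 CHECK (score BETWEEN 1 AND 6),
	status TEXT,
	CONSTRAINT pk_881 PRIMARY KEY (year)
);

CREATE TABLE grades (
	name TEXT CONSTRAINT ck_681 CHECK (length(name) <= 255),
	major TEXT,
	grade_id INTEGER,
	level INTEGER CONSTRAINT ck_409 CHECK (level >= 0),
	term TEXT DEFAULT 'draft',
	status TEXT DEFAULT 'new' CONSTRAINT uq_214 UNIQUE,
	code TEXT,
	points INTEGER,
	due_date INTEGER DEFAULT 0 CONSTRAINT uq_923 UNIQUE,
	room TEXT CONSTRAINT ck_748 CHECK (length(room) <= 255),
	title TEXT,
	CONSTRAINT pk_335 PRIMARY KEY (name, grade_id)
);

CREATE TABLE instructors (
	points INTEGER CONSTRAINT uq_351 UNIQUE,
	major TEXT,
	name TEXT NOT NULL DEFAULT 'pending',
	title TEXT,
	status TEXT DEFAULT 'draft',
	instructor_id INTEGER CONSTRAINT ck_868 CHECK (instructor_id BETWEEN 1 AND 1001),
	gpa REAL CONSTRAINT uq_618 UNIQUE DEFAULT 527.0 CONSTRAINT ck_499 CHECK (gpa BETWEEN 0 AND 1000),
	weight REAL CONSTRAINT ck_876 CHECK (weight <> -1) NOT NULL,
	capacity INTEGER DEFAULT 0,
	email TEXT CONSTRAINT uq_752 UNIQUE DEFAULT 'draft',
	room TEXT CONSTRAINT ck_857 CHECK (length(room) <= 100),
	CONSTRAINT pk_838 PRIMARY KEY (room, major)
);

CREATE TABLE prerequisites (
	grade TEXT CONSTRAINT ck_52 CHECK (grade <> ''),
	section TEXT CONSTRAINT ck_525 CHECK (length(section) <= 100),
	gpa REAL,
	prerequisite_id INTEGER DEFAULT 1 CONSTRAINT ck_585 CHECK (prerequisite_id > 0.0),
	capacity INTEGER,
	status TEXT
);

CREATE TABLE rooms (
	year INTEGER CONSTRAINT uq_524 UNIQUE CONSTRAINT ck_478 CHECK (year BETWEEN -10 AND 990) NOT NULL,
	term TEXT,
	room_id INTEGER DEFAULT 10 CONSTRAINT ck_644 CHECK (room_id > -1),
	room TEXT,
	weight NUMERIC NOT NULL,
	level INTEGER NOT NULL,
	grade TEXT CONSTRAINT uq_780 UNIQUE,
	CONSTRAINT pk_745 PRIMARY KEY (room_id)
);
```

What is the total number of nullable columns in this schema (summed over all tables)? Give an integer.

30

courses: 5 nullable (grade, level, term, score, status — PK (year) and explicit NOT NULL columns excluded).
grades: 9 nullable (major, level, term, status, code, points, due_date, room, title — PK (name, grade_id) and explicit NOT NULL columns excluded).
instructors: 7 nullable (points, title, status, instructor_id, gpa, capacity, email — PK (room, major) and explicit NOT NULL columns excluded).
prerequisites: 6 nullable (grade, section, gpa, prerequisite_id, capacity, status — PK none and explicit NOT NULL columns excluded).
rooms: 3 nullable (term, room, grade — PK (room_id) and explicit NOT NULL columns excluded).
Total: 5 + 9 + 7 + 6 + 3 = 30.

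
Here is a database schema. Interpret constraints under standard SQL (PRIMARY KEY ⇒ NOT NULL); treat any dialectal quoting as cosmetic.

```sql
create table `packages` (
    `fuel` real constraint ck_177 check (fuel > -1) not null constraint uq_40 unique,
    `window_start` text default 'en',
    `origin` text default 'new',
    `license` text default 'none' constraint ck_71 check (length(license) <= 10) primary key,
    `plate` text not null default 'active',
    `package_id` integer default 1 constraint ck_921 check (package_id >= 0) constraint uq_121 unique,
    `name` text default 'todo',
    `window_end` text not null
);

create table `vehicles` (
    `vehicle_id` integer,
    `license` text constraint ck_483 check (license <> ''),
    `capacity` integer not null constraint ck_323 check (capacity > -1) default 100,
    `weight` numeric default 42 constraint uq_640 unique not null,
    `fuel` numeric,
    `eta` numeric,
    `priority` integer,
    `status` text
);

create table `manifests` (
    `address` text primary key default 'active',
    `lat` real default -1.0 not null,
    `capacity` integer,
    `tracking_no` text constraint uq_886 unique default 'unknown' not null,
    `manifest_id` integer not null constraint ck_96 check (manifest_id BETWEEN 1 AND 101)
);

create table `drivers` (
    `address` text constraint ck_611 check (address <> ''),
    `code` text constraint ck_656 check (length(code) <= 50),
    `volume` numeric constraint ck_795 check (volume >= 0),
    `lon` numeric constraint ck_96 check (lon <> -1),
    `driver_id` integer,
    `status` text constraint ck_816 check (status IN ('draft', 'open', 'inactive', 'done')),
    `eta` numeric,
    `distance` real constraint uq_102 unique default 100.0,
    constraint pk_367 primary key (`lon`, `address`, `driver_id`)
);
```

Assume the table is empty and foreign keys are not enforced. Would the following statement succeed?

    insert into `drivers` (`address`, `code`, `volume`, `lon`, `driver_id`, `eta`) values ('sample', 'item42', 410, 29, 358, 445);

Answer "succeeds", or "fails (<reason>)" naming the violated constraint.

succeeds

NOT NULL columns: address is supplied; driver_id is supplied; lon is supplied.
CHECK constraints: 'sample' satisfies (address <> ''); 'item42' satisfies (length(code) <= 50); 410 satisfies (volume >= 0); 29 satisfies (lon <> -1).
No constraint is violated.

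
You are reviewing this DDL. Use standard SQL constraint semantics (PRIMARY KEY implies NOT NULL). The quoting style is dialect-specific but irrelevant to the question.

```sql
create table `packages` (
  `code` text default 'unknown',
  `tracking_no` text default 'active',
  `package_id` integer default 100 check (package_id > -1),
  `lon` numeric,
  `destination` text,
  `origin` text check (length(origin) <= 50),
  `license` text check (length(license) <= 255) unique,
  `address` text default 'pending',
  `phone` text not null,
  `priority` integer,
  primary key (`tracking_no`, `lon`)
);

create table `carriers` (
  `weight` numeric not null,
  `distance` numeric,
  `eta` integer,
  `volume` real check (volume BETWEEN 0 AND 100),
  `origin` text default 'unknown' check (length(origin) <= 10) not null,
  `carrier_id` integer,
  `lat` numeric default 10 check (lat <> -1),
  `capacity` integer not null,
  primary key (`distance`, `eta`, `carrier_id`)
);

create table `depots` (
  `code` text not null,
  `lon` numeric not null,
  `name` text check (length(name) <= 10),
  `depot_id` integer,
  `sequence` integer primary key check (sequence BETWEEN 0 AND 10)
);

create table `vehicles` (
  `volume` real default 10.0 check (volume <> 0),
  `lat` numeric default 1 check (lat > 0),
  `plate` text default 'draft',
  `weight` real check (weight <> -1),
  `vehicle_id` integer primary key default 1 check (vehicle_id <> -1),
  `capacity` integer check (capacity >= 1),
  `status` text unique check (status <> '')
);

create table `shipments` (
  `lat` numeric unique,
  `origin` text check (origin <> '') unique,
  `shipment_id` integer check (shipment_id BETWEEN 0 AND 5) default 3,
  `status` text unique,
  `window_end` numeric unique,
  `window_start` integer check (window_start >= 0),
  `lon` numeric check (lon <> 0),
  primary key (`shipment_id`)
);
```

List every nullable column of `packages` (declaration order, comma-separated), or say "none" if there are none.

- code: DEFAULT only fills an omitted column; an explicit NULL is still allowed → nullable.
- tracking_no: part of the PRIMARY KEY, which implies NOT NULL → not nullable.
- package_id: CHECK does not forbid NULL (a CHECK constraint passes when its expression is NULL) → nullable.
- lon: part of the PRIMARY KEY, which implies NOT NULL → not nullable.
- destination: no NOT NULL constraint applies → nullable.
- origin: CHECK does not forbid NULL (a CHECK constraint passes when its expression is NULL) → nullable.
- license: CHECK does not forbid NULL (a CHECK constraint passes when its expression is NULL) → nullable.
- address: DEFAULT only fills an omitted column; an explicit NULL is still allowed → nullable.
- phone: declared NOT NULL → not nullable.
- priority: no NOT NULL constraint applies → nullable.

code, package_id, destination, origin, license, address, priority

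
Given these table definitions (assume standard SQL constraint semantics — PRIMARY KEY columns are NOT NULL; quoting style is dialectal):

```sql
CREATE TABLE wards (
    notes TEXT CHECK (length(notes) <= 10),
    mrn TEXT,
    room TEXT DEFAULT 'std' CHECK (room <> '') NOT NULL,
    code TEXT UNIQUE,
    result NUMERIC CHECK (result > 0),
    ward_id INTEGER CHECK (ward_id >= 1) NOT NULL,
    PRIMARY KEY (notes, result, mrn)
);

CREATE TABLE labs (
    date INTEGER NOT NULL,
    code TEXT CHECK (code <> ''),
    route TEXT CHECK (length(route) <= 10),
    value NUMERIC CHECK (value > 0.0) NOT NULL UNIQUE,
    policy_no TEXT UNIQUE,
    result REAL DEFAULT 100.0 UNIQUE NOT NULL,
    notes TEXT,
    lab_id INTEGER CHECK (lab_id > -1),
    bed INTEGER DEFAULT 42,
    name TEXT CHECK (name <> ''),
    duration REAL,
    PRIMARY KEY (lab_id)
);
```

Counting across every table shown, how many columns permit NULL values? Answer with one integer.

wards: 1 nullable (code — PK (notes, result, mrn) and explicit NOT NULL columns excluded).
labs: 7 nullable (code, route, policy_no, notes, bed, name, duration — PK (lab_id) and explicit NOT NULL columns excluded).
Total: 1 + 7 = 8.

8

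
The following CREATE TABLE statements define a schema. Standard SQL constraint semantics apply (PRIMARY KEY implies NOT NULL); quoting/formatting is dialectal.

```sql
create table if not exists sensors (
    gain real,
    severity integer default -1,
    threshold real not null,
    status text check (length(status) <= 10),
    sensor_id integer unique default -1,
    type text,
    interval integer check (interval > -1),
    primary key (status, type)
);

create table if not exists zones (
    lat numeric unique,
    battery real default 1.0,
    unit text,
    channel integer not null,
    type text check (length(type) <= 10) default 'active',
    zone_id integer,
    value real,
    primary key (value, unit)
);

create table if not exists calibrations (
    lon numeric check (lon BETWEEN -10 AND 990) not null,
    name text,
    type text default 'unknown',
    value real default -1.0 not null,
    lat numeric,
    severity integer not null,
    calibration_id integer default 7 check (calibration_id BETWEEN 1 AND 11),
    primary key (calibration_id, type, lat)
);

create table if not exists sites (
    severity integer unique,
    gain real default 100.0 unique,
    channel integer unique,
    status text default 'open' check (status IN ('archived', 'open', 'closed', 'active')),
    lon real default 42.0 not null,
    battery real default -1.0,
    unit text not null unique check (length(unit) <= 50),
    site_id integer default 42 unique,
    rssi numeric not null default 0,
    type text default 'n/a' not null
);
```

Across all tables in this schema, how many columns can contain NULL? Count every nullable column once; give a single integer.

15

sensors: 4 nullable (gain, severity, sensor_id, interval — PK (status, type) and explicit NOT NULL columns excluded).
zones: 4 nullable (lat, battery, type, zone_id — PK (value, unit) and explicit NOT NULL columns excluded).
calibrations: 1 nullable (name — PK (calibration_id, type, lat) and explicit NOT NULL columns excluded).
sites: 6 nullable (severity, gain, channel, status, battery, site_id — PK none and explicit NOT NULL columns excluded).
Total: 4 + 4 + 1 + 6 = 15.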